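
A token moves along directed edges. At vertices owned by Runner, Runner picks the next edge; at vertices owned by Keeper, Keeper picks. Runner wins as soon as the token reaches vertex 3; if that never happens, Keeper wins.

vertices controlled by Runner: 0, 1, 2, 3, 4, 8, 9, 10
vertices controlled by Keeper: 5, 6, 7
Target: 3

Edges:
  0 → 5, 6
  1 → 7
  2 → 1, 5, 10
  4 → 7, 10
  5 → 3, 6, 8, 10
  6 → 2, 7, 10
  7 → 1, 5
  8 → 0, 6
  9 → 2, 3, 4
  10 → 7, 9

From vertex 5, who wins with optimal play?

Keeper

A0 = {3}
A1: add {9} — 9 (Runner) has 9→3.
A2: add {10} — 10 (Runner) has 10→9.
A3: add {2, 4} — 2 (Runner) has 2→10; 4 (Runner) has 4→10.
A4 = A3; e.g. 0 (Runner) has no edge into A3. Fixed point.
5 never enters the attractor, so Keeper can avoid the target forever.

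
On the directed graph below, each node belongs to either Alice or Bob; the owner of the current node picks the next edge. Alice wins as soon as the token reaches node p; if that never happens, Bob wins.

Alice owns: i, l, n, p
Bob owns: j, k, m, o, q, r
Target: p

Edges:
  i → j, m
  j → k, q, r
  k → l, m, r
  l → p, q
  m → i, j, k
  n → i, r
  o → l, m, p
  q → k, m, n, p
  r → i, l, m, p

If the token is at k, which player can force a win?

Bob

A0 = {p}
A1: add {l} — l (Alice) has l→p.
A2 = A1; e.g. i (Alice) has no edge into A1. Fixed point.
k never enters the attractor, so Bob can avoid the target forever.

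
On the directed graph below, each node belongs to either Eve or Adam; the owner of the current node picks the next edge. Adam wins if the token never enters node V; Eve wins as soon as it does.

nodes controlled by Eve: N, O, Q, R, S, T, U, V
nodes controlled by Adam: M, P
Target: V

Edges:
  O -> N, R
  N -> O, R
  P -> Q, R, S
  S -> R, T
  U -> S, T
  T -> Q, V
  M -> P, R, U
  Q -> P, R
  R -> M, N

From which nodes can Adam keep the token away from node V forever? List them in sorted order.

M, N, O, P, Q, R

A0 = {V}
A1: add {T} — T (Eve) has T→V.
A2: add {S, U} — S (Eve) has S→T; U (Eve) has U→T.
A3 = A2; e.g. M (Adam) can still go to P. Fixed point.
Eve's attractor = {S, T, U, V}; Adam avoids the target exactly from the complement.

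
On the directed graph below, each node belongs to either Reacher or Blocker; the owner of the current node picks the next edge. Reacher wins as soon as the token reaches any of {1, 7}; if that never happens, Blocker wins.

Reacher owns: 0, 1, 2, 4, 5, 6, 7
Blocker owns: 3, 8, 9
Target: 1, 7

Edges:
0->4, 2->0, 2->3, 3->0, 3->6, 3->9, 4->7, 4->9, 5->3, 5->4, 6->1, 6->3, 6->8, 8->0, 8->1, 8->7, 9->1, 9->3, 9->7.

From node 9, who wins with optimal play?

Blocker

A0 = {1, 7}
A1: add {4, 6} — 4 (Reacher) has 4→7; 6 (Reacher) has 6→1.
A2: add {0, 5} — 0 (Reacher) has 0→4; 5 (Reacher) has 5→4.
A3: add {2, 8} — 2 (Reacher) has 2→0; 8 (Blocker): all of {0, 1, 7} already in.
A4 = A3; e.g. 3 (Blocker) can still go to 9. Fixed point.
9 never enters the attractor, so Blocker can avoid the target forever.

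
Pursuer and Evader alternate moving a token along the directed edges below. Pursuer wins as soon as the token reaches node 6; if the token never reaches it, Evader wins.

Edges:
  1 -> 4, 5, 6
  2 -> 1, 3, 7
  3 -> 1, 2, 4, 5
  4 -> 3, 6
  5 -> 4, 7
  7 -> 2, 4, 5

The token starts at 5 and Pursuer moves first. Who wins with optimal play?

Track states (vertex, player-to-move).
A0 = {(6,Pursuer), (6,Evader)}
A1: add {(1,Pursuer), (4,Pursuer)}.
A2 = A1; e.g. (1,Evader) stays out. (5,Pursuer) never enters ⇒ Evader avoids the target.

Evader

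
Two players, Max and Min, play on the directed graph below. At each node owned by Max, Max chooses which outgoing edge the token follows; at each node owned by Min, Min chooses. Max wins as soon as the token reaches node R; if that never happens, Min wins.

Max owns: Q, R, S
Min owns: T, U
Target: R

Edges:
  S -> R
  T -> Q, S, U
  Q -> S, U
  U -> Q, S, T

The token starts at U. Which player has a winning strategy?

Min

A0 = {R}
A1: add {S} — S (Max) has S→R.
A2: add {Q} — Q (Max) has Q→S.
A3 = A2; e.g. T (Min) can still go to U. Fixed point.
U never enters the attractor, so Min can avoid the target forever.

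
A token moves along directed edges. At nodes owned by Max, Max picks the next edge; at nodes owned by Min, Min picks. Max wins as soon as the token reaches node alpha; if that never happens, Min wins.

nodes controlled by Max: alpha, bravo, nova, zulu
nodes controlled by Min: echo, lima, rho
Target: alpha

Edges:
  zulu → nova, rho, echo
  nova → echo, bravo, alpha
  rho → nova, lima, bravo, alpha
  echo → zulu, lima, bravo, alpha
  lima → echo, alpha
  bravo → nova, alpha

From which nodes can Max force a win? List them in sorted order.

A0 = {alpha}
A1: add {bravo, nova} — nova (Max) has nova→alpha; bravo (Max) has bravo→alpha.
A2: add {zulu} — zulu (Max) has zulu→nova.
A3 = A2; e.g. rho (Min) can still go to lima. Fixed point.
Max's winning region = {alpha, bravo, nova, zulu}.

alpha, bravo, nova, zulu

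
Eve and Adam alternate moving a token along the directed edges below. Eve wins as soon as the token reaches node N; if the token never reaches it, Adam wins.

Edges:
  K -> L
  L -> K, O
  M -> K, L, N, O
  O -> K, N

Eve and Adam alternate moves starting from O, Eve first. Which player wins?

Eve

Track states (vertex, player-to-move).
A0 = {(N,Eve), (N,Adam)}
A1: add {(M,Eve), (O,Eve)}.
(O,Eve) ∈ A1 ⇒ Eve forces the target.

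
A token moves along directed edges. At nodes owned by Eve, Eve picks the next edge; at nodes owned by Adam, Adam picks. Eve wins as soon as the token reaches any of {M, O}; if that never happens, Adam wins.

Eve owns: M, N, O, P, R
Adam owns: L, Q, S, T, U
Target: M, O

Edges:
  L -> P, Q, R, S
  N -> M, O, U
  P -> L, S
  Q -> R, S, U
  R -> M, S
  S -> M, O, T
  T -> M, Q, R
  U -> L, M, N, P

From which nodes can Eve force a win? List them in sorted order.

A0 = {M, O}
A1: add {N, R} — N (Eve) has N→M; R (Eve) has R→M.
A2 = A1; e.g. L (Adam) can still go to P. Fixed point.
Eve's winning region = {M, N, O, R}.

M, N, O, R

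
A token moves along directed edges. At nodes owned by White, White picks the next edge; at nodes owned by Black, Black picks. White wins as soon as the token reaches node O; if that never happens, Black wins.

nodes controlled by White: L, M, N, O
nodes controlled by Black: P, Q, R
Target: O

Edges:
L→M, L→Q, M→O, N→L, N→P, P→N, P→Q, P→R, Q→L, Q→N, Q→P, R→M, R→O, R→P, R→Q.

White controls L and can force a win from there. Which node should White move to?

A0 = {O}
A1: add {M} — M (White) has M→O.
A2: add {L} — L (White) has L→M.
A3: add {N} — N (White) has N→L.
A4 = A3; e.g. P (Black) can still go to Q. Fixed point.
From L, successor M is in the attractor (rank 1); the other successor Q is not.

M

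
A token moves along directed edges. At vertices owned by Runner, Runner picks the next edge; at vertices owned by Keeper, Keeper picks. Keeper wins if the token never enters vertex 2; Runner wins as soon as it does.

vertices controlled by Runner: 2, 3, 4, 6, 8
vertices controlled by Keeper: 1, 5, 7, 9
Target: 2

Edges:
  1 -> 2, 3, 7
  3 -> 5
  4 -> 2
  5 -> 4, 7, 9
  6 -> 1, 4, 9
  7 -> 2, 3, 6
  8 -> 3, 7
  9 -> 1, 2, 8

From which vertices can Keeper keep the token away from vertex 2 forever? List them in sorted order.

1, 3, 5, 7, 8, 9

A0 = {2}
A1: add {4} — 4 (Runner) has 4→2.
A2: add {6} — 6 (Runner) has 6→4.
A3 = A2; e.g. 1 (Keeper) can still go to 3. Fixed point.
Runner's attractor = {2, 4, 6}; Keeper avoids the target exactly from the complement.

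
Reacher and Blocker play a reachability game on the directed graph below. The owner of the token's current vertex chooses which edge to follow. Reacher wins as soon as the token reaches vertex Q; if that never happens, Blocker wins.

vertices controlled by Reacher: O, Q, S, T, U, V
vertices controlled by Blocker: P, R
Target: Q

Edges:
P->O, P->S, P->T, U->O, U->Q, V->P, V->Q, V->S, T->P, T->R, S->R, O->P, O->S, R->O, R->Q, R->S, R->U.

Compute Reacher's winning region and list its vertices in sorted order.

A0 = {Q}
A1: add {U, V} — U (Reacher) has U→Q; V (Reacher) has V→Q.
A2 = A1; e.g. O (Reacher) has no edge into A1. Fixed point.
Reacher's winning region = {Q, U, V}.

Q, U, V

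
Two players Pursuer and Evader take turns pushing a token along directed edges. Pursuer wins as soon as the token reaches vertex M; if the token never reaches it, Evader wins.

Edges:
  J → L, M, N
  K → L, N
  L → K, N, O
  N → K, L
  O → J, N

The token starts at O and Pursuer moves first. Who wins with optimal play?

Evader

Track states (vertex, player-to-move).
A0 = {(M,Pursuer), (M,Evader)}
A1: add {(J,Pursuer)}.
A2 = A1; e.g. (J,Evader) stays out. (O,Pursuer) never enters ⇒ Evader avoids the target.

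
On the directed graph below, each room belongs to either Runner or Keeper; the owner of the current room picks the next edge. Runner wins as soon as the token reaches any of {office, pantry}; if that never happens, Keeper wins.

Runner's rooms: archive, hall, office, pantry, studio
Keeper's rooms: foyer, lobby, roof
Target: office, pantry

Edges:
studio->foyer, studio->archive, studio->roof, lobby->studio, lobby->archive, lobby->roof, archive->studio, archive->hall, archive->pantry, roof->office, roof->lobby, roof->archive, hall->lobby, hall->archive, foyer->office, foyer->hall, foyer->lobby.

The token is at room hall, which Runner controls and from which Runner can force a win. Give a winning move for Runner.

archive

A0 = {office, pantry}
A1: add {archive} — archive (Runner) has archive→pantry.
A2: add {hall, studio} — studio (Runner) has studio→archive; hall (Runner) has hall→archive.
A3 = A2; e.g. lobby (Keeper) can still go to roof. Fixed point.
From hall, successor archive is in the attractor (rank 1); the other successor lobby is not.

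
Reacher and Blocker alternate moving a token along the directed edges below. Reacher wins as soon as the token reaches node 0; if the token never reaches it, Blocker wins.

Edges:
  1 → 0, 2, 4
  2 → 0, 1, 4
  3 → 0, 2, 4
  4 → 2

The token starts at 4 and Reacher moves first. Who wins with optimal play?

Track states (vertex, player-to-move).
A0 = {(0,Reacher), (0,Blocker)}
A1: add {(1,Reacher), (2,Reacher), (3,Reacher)}.
A2: add {(4,Blocker)}.
A3 = A2; e.g. (1,Blocker) stays out. (4,Reacher) never enters ⇒ Blocker avoids the target.

Blocker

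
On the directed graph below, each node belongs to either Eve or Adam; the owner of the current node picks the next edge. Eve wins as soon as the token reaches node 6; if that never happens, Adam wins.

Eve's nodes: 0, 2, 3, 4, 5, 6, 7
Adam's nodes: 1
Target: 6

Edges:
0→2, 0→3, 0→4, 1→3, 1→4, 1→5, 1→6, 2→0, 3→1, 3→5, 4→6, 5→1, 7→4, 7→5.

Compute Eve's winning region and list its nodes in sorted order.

A0 = {6}
A1: add {4} — 4 (Eve) has 4→6.
A2: add {0, 7} — 0 (Eve) has 0→4; 7 (Eve) has 7→4.
A3: add {2} — 2 (Eve) has 2→0.
A4 = A3; e.g. 1 (Adam) can still go to 3. Fixed point.
Eve's winning region = {0, 2, 4, 6, 7}.

0, 2, 4, 6, 7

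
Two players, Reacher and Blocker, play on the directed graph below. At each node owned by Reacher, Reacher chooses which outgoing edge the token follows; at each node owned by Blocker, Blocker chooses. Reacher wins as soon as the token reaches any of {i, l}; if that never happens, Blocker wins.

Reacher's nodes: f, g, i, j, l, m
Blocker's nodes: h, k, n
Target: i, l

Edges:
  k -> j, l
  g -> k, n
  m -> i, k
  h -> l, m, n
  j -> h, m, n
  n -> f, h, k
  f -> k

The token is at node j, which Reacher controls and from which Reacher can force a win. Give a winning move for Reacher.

A0 = {i, l}
A1: add {m} — m (Reacher) has m→i.
A2: add {j} — j (Reacher) has j→m.
A3: add {k} — k (Blocker): all of {j, l} already in.
A4: add {f, g} — f (Reacher) has f→k; g (Reacher) has g→k.
A5 = A4; e.g. h (Blocker) can still go to n. Fixed point.
From j, successor m is in the attractor (rank 1); the other successors h, n are not.

m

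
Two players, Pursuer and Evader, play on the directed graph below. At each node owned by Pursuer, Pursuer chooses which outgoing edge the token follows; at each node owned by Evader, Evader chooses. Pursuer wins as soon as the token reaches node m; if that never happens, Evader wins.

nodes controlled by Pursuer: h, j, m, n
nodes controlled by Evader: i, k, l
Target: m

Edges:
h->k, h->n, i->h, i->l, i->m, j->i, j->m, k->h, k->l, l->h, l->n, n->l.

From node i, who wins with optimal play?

A0 = {m}
A1: add {j} — j (Pursuer) has j→m.
A2 = A1; e.g. h (Pursuer) has no edge into A1. Fixed point.
i never enters the attractor, so Evader can avoid the target forever.

Evader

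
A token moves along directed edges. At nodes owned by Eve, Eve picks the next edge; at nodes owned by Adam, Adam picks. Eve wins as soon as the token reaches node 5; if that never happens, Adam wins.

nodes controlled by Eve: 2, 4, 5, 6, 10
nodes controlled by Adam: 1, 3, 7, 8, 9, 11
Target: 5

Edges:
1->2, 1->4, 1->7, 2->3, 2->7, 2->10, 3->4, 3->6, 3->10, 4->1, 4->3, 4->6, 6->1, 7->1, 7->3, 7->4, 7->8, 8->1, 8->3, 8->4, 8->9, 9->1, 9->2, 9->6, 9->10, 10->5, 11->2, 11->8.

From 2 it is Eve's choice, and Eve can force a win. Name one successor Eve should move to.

A0 = {5}
A1: add {10} — 10 (Eve) has 10→5.
A2: add {2} — 2 (Eve) has 2→10.
A3 = A2; e.g. 1 (Adam) can still go to 4. Fixed point.
From 2, successor 10 is in the attractor (rank 1); the other successors 3, 7 are not.

10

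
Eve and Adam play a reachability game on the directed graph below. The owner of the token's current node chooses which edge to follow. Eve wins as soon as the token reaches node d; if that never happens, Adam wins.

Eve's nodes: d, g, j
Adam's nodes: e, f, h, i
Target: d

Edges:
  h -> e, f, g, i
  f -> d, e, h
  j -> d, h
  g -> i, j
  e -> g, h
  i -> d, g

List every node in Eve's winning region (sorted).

d, g, i, j

A0 = {d}
A1: add {j} — j (Eve) has j→d.
A2: add {g} — g (Eve) has g→j.
A3: add {i} — i (Adam): all of {d, g} already in.
A4 = A3; e.g. e (Adam) can still go to h. Fixed point.
Eve's winning region = {d, g, i, j}.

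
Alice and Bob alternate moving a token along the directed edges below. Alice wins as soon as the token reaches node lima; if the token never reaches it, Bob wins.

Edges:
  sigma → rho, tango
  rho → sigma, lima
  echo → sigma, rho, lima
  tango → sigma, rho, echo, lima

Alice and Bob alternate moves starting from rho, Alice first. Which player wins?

Track states (vertex, player-to-move).
A0 = {(lima,Alice), (lima,Bob)}
A1: add {(rho,Alice), (echo,Alice), (tango,Alice)}.
(rho,Alice) ∈ A1 ⇒ Alice forces the target.

Alice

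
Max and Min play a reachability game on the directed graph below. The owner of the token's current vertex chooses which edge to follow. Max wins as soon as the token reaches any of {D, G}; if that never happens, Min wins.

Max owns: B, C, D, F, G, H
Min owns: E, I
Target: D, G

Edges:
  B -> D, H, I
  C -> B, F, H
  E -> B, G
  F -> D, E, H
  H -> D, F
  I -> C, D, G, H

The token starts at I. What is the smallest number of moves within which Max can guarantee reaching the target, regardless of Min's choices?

3

A0 = {D, G}
A1: add {B, F, H} — B (Max) has B→D; F (Max) has F→D; H (Max) has H→D.
A2: add {C, E} — C (Max) has C→B; E (Min): all of {B, G} already in.
A3: add {I} — I (Min): all of {C, D, G, H} already in.
A3 = all vertices. Fixed point.
I enters the attractor at level 3, so Max can force the target in 3 moves from there.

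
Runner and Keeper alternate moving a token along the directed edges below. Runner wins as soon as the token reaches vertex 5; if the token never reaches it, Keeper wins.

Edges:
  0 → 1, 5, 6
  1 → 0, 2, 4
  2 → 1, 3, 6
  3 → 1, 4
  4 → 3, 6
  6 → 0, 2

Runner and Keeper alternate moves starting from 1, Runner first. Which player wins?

Track states (vertex, player-to-move).
A0 = {(5,Runner), (5,Keeper)}
A1: add {(0,Runner)}.
A2 = A1; e.g. (0,Keeper) stays out. (1,Runner) never enters ⇒ Keeper avoids the target.

Keeper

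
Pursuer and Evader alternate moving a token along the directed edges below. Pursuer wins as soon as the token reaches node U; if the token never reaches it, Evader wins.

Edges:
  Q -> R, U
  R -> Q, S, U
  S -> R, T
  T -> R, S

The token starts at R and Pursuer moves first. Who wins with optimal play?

Track states (vertex, player-to-move).
A0 = {(U,Pursuer), (U,Evader)}
A1: add {(Q,Pursuer), (R,Pursuer)}.
(R,Pursuer) ∈ A1 ⇒ Pursuer forces the target.

Pursuer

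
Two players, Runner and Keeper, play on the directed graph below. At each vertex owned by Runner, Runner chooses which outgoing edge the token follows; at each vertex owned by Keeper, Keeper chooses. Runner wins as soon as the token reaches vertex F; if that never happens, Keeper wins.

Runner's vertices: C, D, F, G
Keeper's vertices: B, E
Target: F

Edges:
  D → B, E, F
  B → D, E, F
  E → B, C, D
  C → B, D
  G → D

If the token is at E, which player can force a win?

A0 = {F}
A1: add {D} — D (Runner) has D→F.
A2: add {C, G} — C (Runner) has C→D; G (Runner) has G→D.
A3 = A2; e.g. B (Keeper) can still go to E. Fixed point.
E never enters the attractor, so Keeper can avoid the target forever.

Keeper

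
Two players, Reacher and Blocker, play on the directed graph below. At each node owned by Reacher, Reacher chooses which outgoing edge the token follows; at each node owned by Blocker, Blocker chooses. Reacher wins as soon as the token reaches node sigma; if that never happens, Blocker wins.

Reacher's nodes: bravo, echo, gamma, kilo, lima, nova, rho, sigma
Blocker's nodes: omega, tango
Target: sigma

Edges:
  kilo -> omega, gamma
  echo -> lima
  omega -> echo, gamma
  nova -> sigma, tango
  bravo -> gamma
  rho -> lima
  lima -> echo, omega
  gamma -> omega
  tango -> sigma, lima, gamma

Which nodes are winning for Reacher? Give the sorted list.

A0 = {sigma}
A1: add {nova} — nova (Reacher) has nova→sigma.
A2 = A1; e.g. kilo (Reacher) has no edge into A1. Fixed point.
Reacher's winning region = {nova, sigma}.

nova, sigma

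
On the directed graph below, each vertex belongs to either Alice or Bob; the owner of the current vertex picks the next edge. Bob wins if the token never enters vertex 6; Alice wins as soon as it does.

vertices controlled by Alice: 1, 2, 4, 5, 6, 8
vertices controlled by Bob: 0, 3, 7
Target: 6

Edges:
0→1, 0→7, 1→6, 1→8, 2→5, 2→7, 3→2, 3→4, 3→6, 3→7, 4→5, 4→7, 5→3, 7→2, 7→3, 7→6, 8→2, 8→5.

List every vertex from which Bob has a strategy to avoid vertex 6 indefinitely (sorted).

0, 2, 3, 4, 5, 7, 8

A0 = {6}
A1: add {1} — 1 (Alice) has 1→6.
A2 = A1; e.g. 0 (Bob) can still go to 7. Fixed point.
Alice's attractor = {1, 6}; Bob avoids the target exactly from the complement.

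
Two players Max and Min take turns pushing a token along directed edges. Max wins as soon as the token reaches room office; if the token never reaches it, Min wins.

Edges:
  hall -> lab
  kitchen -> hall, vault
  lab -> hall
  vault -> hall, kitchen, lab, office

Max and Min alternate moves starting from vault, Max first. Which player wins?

Max

Track states (vertex, player-to-move).
A0 = {(office,Max), (office,Min)}
A1: add {(vault,Max)}.
(vault,Max) ∈ A1 ⇒ Max forces the target.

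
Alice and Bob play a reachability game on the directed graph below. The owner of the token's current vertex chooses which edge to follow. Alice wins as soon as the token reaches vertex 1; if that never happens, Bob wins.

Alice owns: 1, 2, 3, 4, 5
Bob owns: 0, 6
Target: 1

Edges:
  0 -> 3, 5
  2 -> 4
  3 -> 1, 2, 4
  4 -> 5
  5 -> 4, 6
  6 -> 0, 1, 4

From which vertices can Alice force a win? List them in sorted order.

1, 3

A0 = {1}
A1: add {3} — 3 (Alice) has 3→1.
A2 = A1; e.g. 0 (Bob) can still go to 5. Fixed point.
Alice's winning region = {1, 3}.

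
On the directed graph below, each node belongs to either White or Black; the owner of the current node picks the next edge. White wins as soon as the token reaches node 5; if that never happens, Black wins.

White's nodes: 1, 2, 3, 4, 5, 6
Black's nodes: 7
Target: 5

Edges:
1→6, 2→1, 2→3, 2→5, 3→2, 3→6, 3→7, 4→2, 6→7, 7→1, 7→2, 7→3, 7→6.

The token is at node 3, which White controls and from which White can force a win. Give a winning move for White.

A0 = {5}
A1: add {2} — 2 (White) has 2→5.
A2: add {3, 4} — 3 (White) has 3→2; 4 (White) has 4→2.
A3 = A2; e.g. 1 (White) has no edge into A2. Fixed point.
From 3, successor 2 is in the attractor (rank 1); the other successors 6, 7 are not.

2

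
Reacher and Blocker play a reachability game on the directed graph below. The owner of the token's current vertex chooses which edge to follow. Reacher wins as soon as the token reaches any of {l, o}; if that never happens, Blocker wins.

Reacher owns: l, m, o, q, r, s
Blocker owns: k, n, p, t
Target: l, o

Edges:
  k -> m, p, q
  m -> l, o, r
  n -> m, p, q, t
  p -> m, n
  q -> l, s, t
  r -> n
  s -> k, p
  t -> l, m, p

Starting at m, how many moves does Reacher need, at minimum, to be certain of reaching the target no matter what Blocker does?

A0 = {l, o}
A1: add {m, q} — m (Reacher) has m→l; q (Reacher) has q→l.
A2 = A1; e.g. k (Blocker) can still go to p. Fixed point.
m enters the attractor at level 1, so Reacher can force the target in 1 move from there.

1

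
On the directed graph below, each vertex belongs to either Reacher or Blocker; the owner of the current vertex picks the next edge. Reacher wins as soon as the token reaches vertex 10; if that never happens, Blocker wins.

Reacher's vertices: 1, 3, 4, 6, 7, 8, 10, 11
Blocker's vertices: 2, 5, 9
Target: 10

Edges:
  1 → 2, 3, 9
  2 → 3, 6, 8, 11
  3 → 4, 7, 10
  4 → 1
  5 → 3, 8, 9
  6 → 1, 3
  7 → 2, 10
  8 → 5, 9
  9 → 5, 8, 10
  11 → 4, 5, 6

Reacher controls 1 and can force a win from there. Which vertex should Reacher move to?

3

A0 = {10}
A1: add {3, 7} — 3 (Reacher) has 3→10; 7 (Reacher) has 7→10.
A2: add {1, 6} — 1 (Reacher) has 1→3; 6 (Reacher) has 6→3.
A3: add {4, 11} — 4 (Reacher) has 4→1; 11 (Reacher) has 11→6.
A4 = A3; e.g. 2 (Blocker) can still go to 8. Fixed point.
From 1, successor 3 is in the attractor (rank 1); the other successors 2, 9 are not.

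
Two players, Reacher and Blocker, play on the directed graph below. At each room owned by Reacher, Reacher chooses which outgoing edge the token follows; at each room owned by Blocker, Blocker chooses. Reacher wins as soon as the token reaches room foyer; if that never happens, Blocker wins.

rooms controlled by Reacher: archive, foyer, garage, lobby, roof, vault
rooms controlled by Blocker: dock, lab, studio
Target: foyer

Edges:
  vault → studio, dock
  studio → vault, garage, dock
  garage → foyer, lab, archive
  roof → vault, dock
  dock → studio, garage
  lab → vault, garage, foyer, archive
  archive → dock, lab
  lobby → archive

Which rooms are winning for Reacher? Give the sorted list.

A0 = {foyer}
A1: add {garage} — garage (Reacher) has garage→foyer.
A2 = A1; e.g. vault (Reacher) has no edge into A1. Fixed point.
Reacher's winning region = {foyer, garage}.

foyer, garage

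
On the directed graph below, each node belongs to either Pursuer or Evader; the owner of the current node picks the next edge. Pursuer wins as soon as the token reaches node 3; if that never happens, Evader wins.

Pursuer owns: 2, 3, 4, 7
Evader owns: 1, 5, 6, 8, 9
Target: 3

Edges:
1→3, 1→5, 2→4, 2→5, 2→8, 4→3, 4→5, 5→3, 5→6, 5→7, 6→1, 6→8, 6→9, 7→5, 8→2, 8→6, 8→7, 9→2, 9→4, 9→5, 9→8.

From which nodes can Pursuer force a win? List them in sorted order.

2, 3, 4

A0 = {3}
A1: add {4} — 4 (Pursuer) has 4→3.
A2: add {2} — 2 (Pursuer) has 2→4.
A3 = A2; e.g. 1 (Evader) can still go to 5. Fixed point.
Pursuer's winning region = {2, 3, 4}.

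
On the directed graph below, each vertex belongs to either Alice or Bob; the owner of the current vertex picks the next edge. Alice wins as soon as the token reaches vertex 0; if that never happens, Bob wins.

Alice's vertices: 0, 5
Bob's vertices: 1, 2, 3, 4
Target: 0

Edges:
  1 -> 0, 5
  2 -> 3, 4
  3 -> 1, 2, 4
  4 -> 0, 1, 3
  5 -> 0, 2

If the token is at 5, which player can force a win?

A0 = {0}
A1: add {5} — 5 (Alice) has 5→0.
5 ∈ A1, so Alice can force the target.

Alice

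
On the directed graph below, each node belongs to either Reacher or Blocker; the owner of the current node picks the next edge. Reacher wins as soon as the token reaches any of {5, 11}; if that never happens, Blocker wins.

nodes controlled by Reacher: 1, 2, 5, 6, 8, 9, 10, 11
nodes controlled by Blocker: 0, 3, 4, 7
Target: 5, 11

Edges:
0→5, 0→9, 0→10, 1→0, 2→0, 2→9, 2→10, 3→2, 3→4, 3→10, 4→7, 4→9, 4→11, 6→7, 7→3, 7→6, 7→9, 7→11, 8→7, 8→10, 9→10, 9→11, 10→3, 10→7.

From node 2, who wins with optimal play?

A0 = {5, 11}
A1: add {9} — 9 (Reacher) has 9→11.
A2: add {2} — 2 (Reacher) has 2→9.
A3 = A2; e.g. 0 (Blocker) can still go to 10. Fixed point.
2 ∈ A2, so Reacher can force the target.

Reacher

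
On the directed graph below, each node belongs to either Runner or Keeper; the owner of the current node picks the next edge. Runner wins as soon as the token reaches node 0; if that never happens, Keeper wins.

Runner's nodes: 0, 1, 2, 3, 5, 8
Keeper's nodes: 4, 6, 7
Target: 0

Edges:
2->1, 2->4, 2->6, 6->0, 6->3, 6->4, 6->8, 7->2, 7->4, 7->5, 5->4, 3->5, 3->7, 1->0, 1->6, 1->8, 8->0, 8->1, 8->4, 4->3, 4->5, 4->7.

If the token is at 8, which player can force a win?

A0 = {0}
A1: add {1, 8} — 1 (Runner) has 1→0; 8 (Runner) has 8→0.
8 ∈ A1, so Runner can force the target.

Runner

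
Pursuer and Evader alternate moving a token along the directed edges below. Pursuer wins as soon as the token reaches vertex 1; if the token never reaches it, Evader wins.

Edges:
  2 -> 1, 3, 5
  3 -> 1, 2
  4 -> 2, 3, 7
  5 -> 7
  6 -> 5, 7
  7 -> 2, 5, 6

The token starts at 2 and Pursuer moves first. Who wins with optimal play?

Track states (vertex, player-to-move).
A0 = {(1,Pursuer), (1,Evader)}
A1: add {(2,Pursuer), (3,Pursuer)}.
(2,Pursuer) ∈ A1 ⇒ Pursuer forces the target.

Pursuer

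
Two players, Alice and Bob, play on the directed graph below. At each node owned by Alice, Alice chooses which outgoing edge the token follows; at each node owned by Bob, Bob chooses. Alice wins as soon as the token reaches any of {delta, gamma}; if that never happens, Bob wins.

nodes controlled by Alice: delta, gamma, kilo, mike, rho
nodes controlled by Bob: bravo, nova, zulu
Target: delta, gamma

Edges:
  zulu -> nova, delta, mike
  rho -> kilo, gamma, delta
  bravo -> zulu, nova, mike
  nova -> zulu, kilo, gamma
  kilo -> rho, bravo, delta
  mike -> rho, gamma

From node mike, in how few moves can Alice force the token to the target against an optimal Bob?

A0 = {delta, gamma}
A1: add {kilo, mike, rho} — rho (Alice) has rho→gamma; kilo (Alice) has kilo→delta; mike (Alice) has mike→gamma.
A2 = A1; e.g. zulu (Bob) can still go to nova. Fixed point.
mike enters the attractor at level 1, so Alice can force the target in 1 move from there.

1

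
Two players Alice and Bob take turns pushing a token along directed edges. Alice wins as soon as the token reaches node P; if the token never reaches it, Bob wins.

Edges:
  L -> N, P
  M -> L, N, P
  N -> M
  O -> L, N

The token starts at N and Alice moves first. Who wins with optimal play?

Track states (vertex, player-to-move).
A0 = {(P,Alice), (P,Bob)}
A1: add {(L,Alice), (M,Alice)}.
A2: add {(N,Bob)}.
A3: add {(O,Alice)}.
A4 = A3; e.g. (L,Bob) stays out. (N,Alice) never enters ⇒ Bob avoids the target.

Bob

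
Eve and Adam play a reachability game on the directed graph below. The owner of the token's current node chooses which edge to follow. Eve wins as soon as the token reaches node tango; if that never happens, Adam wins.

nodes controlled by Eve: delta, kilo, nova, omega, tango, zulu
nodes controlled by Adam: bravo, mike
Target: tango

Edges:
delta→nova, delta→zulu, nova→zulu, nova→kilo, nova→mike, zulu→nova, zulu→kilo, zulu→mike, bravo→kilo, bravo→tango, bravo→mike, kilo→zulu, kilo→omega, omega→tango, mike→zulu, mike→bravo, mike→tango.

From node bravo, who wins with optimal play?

Adam

A0 = {tango}
A1: add {omega} — omega (Eve) has omega→tango.
A2: add {kilo} — kilo (Eve) has kilo→omega.
A3: add {nova, zulu} — nova (Eve) has nova→kilo; zulu (Eve) has zulu→kilo.
A4: add {delta} — delta (Eve) has delta→nova.
A5 = A4; e.g. bravo (Adam) can still go to mike. Fixed point.
bravo never enters the attractor, so Adam can avoid the target forever.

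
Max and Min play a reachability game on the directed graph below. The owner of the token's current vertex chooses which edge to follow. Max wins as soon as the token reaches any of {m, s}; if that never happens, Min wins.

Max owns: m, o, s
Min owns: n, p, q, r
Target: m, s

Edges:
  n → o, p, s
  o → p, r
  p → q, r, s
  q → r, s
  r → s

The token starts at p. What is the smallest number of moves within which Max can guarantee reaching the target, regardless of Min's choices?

3

A0 = {m, s}
A1: add {r} — r (Min): all of {s} already in.
A2: add {o, q} — o (Max) has o→r; q (Min): all of {r, s} already in.
A3: add {p} — p (Min): all of {q, r, s} already in.
p enters the attractor at level 3, so Max can force the target in 3 moves from there.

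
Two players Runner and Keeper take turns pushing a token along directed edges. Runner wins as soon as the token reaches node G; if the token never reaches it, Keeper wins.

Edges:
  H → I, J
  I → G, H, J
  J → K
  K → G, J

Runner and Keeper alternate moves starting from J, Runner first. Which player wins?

Keeper

Track states (vertex, player-to-move).
A0 = {(G,Runner), (G,Keeper)}
A1: add {(I,Runner), (K,Runner)}.
A2: add {(J,Keeper)}.
A3: add {(H,Runner)}.
A4 = A3; e.g. (H,Keeper) stays out. (J,Runner) never enters ⇒ Keeper avoids the target.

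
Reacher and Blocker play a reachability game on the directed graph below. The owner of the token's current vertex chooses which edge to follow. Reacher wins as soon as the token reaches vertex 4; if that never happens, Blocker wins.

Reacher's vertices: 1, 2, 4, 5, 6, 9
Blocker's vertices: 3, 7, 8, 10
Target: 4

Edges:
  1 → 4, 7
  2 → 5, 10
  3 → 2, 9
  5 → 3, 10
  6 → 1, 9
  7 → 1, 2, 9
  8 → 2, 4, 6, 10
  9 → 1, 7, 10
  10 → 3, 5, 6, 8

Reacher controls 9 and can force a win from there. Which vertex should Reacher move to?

A0 = {4}
A1: add {1} — 1 (Reacher) has 1→4.
A2: add {6, 9} — 6 (Reacher) has 6→1; 9 (Reacher) has 9→1.
A3 = A2; e.g. 2 (Reacher) has no edge into A2. Fixed point.
From 9, successor 1 is in the attractor (rank 1); the other successors 7, 10 are not.

1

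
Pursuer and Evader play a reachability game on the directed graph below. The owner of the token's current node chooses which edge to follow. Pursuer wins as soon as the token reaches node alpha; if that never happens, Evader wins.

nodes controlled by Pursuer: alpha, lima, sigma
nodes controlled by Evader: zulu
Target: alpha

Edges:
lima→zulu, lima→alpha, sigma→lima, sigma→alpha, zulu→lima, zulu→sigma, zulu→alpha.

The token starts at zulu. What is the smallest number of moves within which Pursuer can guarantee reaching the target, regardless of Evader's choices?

A0 = {alpha}
A1: add {lima, sigma} — lima (Pursuer) has lima→alpha; sigma (Pursuer) has sigma→alpha.
A2: add {zulu} — zulu (Evader): all of {lima, sigma, alpha} already in.
A2 = all vertices. Fixed point.
zulu enters the attractor at level 2, so Pursuer can force the target in 2 moves from there.

2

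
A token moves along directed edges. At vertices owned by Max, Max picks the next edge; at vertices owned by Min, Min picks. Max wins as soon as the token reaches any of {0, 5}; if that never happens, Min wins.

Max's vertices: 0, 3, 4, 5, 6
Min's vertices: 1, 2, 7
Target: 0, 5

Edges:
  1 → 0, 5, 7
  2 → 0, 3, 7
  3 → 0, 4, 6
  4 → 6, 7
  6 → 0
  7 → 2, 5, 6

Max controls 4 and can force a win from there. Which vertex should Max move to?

6

A0 = {0, 5}
A1: add {3, 6} — 3 (Max) has 3→0; 6 (Max) has 6→0.
A2: add {4} — 4 (Max) has 4→6.
A3 = A2; e.g. 1 (Min) can still go to 7. Fixed point.
From 4, successor 6 is in the attractor (rank 1); the other successor 7 is not.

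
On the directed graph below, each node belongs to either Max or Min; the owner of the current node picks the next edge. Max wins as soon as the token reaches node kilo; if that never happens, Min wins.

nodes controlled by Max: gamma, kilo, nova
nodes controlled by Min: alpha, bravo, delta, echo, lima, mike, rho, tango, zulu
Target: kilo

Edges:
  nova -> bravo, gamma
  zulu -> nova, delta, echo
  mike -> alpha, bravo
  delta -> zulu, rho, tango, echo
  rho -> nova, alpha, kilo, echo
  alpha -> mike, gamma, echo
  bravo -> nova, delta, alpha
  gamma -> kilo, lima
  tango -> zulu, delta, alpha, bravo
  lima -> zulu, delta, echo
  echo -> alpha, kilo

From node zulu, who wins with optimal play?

A0 = {kilo}
A1: add {gamma} — gamma (Max) has gamma→kilo.
A2: add {nova} — nova (Max) has nova→gamma.
A3 = A2; e.g. zulu (Min) can still go to delta. Fixed point.
zulu never enters the attractor, so Min can avoid the target forever.

Min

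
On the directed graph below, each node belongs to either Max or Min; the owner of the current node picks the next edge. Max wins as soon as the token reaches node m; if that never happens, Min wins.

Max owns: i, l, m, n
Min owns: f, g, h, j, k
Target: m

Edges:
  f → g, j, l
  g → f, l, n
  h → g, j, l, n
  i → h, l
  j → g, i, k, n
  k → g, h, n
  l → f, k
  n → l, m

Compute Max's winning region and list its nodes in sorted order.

A0 = {m}
A1: add {n} — n (Max) has n→m.
A2 = A1; e.g. f (Min) can still go to g. Fixed point.
Max's winning region = {m, n}.

m, n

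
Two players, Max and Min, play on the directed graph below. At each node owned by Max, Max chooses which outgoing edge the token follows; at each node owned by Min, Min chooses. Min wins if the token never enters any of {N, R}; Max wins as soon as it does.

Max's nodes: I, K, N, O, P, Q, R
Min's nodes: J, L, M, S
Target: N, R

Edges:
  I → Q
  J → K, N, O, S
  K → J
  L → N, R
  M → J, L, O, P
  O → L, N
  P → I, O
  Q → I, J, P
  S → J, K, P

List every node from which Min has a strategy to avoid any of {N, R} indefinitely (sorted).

A0 = {N, R}
A1: add {L, O} — L (Min): all of {N, R} already in; O (Max) has O→N.
A2: add {P} — P (Max) has P→O.
A3: add {Q} — Q (Max) has Q→P.
A4: add {I} — I (Max) has I→Q.
A5 = A4; e.g. J (Min) can still go to K. Fixed point.
Max's attractor = {I, L, N, O, P, Q, R}; Min avoids the target exactly from the complement.

J, K, M, S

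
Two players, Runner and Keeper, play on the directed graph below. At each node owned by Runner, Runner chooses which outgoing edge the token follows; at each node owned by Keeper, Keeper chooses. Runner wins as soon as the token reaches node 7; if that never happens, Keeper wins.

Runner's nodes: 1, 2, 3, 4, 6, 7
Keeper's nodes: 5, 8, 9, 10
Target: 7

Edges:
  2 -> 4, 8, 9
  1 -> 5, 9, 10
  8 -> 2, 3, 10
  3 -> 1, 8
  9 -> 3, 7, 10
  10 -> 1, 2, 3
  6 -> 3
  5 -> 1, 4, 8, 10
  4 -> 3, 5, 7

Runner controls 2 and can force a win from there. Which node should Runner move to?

4

A0 = {7}
A1: add {4} — 4 (Runner) has 4→7.
A2: add {2} — 2 (Runner) has 2→4.
A3 = A2; e.g. 1 (Runner) has no edge into A2. Fixed point.
From 2, successor 4 is in the attractor (rank 1); the other successors 8, 9 are not.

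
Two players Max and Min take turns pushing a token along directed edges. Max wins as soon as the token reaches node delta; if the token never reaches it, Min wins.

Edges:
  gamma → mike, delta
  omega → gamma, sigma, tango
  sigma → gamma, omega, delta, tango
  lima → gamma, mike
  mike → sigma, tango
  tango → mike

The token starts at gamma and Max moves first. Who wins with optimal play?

Track states (vertex, player-to-move).
A0 = {(delta,Max), (delta,Min)}
A1: add {(gamma,Max), (sigma,Max)}.
(gamma,Max) ∈ A1 ⇒ Max forces the target.

Max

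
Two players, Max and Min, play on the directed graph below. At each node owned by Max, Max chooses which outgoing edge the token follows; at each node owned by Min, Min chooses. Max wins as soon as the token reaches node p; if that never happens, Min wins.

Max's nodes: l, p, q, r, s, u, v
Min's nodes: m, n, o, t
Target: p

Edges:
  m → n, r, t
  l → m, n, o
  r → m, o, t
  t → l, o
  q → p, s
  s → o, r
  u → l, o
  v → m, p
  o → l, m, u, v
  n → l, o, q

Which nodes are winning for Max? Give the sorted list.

p, q, v

A0 = {p}
A1: add {q, v} — q (Max) has q→p; v (Max) has v→p.
A2 = A1; e.g. l (Max) has no edge into A1. Fixed point.
Max's winning region = {p, q, v}.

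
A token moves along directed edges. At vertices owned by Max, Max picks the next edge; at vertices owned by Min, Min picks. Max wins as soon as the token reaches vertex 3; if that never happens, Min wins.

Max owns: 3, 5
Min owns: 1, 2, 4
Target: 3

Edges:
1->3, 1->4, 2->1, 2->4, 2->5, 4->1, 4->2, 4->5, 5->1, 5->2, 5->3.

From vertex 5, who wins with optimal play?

Max

A0 = {3}
A1: add {5} — 5 (Max) has 5→3.
A2 = A1; e.g. 1 (Min) can still go to 4. Fixed point.
5 ∈ A1, so Max can force the target.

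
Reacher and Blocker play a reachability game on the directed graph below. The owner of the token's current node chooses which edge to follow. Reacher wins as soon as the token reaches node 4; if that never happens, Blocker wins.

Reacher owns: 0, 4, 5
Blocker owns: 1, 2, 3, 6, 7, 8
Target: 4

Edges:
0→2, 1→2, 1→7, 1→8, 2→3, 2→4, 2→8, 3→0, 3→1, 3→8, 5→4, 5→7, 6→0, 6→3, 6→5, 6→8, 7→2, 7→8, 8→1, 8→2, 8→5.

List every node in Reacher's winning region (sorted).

4, 5

A0 = {4}
A1: add {5} — 5 (Reacher) has 5→4.
A2 = A1; e.g. 0 (Reacher) has no edge into A1. Fixed point.
Reacher's winning region = {4, 5}.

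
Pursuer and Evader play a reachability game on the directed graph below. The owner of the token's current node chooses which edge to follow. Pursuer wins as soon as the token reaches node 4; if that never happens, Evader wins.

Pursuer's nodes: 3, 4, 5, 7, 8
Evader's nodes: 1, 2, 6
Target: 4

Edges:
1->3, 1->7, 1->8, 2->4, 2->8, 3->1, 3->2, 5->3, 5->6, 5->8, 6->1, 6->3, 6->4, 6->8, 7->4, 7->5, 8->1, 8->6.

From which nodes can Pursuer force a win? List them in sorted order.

4, 7

A0 = {4}
A1: add {7} — 7 (Pursuer) has 7→4.
A2 = A1; e.g. 1 (Evader) can still go to 3. Fixed point.
Pursuer's winning region = {4, 7}.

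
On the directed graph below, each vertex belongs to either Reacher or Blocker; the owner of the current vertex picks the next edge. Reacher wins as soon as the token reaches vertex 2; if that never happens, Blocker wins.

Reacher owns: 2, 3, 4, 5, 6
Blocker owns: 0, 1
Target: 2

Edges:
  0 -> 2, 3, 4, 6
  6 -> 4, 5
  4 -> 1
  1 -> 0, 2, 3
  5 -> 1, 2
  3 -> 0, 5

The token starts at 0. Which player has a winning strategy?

A0 = {2}
A1: add {5} — 5 (Reacher) has 5→2.
A2: add {3, 6} — 3 (Reacher) has 3→5; 6 (Reacher) has 6→5.
A3 = A2; e.g. 0 (Blocker) can still go to 4. Fixed point.
0 never enters the attractor, so Blocker can avoid the target forever.

Blocker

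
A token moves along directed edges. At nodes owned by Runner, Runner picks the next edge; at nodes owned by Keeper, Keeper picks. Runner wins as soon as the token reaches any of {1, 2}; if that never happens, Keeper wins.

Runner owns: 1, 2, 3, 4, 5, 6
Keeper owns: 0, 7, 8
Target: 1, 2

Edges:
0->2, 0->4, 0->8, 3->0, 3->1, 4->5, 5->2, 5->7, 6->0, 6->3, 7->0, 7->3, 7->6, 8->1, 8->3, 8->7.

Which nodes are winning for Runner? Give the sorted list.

A0 = {1, 2}
A1: add {3, 5} — 3 (Runner) has 3→1; 5 (Runner) has 5→2.
A2: add {4, 6} — 4 (Runner) has 4→5; 6 (Runner) has 6→3.
A3 = A2; e.g. 0 (Keeper) can still go to 8. Fixed point.
Runner's winning region = {1, 2, 3, 4, 5, 6}.

1, 2, 3, 4, 5, 6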